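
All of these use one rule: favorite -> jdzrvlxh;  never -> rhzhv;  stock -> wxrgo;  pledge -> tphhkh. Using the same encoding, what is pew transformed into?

The shift depends on letter class: consonant f→j is +4, but vowel a→d is +3. Vowels shift forward by 3 and consonants shift forward by 4.
For pew: p(cons)+4=t, e(vowel)+3=h, w(cons)+4=a.

tha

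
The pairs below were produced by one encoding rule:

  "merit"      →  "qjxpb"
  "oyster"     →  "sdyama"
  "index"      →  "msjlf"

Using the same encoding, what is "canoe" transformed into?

gftvm

In merit: m→q is +4, e→j is +5, r→x is +6, i→p is +7 — the shift increases by 1 each position. Letter i (0-indexed) is shifted by i+4, so successive shifts are 4, 5, 6, ….
For canoe: c+4=g, a+5=f, n+6=t, o+7=v, e+8=m.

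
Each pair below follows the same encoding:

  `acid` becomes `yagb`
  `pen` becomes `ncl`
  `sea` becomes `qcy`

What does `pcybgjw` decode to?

Compare letters: a→y is +24, c→a is +24, i→g is +24 — a constant shift. Every letter moves 24 places later in the alphabet, wrapping around z→a.
Reversing it on pcybgjw: p−24=r, c−24=e, y−24=a, b−24=d, g−24=i, j−24=l, w−24=y.

readily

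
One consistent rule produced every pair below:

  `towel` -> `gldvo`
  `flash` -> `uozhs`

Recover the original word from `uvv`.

fee

Each letter is replaced by its mirror in the alphabet: a↔z, b↔y, c↔x, and so on (the Atbash cipher).
Decoding uvv: u↔f, v↔e, v↔e.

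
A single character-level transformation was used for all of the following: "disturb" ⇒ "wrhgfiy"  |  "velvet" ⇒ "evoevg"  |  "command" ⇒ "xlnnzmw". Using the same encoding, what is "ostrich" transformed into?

lhgirxs

Each pair mirrors across the alphabet (d↔w, i↔r, s↔h): positions sum to 25. Letters are reflected about the middle of the alphabet (position → 25−position): Atbash.
On ostrich: o↔l, s↔h, t↔g, r↔i, i↔r, c↔x, h↔s.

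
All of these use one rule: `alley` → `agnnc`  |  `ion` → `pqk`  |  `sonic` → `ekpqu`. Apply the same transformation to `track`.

mectv

Two steps: reverse the string, then apply a Caesar shift of +2.
On track: reverse → kcart; then shift: k+2=m, c+2=e, a+2=c, r+2=t, t+2=v.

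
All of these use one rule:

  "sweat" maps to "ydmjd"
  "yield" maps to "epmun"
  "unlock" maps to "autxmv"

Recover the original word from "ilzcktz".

certain

In sweat: s→y is +6, w→d is +7, e→m is +8, a→j is +9 — the shift increases by 1 each position. The shift increases by 1 at each position, starting from +6: 6, 7, 8, ….
Undoing it on ilzcktz: i−6=c, l−7=e, z−8=r, c−9=t, k−10=a, t−11=i, z−12=n.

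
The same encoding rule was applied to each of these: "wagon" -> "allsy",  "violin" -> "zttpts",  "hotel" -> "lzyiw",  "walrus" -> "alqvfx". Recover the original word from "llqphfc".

Shifts by position in wagon: pos 0: w→a (+4), pos 1: a→l (+11), pos 2: g→l (+5), pos 3: o→s (+4), pos 4: n→y (+11) — repeating every 3. The shifts repeat in a cycle of length 3: positions 0,1,… shift by +4, +11, +5, then the pattern repeats.
Undoing it on llqphfc: l−4=h, l−11=a, q−5=l, p−4=l, h−11=w, f−5=a, c−4=y.

hallway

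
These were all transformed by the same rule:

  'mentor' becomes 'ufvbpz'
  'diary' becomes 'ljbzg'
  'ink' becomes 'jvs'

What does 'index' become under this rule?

The rule splits by letter class: vowels +1, consonants +8.
For index: i(vowel)+1=j, n(cons)+8=v, d(cons)+8=l, e(vowel)+1=f, x(cons)+8=f.

jvlff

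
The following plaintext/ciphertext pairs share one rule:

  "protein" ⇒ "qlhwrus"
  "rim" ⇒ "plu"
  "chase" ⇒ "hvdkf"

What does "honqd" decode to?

The output letters match the input read backwards, each shifted +3: protein reversed is nietorp. The word is reversed, then every letter is shifted forward by 3.
Undoing it on honqd: shift back: h−3=e, o−3=l, n−3=k, q−3=n, d−3=a → elkna; then reverse → ankle.

ankle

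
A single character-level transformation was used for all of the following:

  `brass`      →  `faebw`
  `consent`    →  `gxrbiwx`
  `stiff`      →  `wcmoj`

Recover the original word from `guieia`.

clever

Shifts by position in brass: pos 0: b→f (+4), pos 1: r→a (+9), pos 2: a→e (+4), pos 3: s→b (+9) — repeating every 2. A repeating key of period 2 is used — shifts +4, +9 over and over.
Reversing it on guieia: g−4=c, u−9=l, i−4=e, e−9=v, i−4=e, a−9=r.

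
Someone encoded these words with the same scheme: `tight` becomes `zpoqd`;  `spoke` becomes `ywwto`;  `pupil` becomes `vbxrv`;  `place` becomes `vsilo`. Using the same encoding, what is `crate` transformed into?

In tight: t→z is +6, i→p is +7, g→o is +8, h→q is +9 — the shift increases by 1 each position. Each letter shifts forward by (position + 6), i.e. 6, 7, 8, … — the shift grows by one for each successive letter.
Applying it to crate: c+6=i, r+7=y, a+8=i, t+9=c, e+10=o.

iyico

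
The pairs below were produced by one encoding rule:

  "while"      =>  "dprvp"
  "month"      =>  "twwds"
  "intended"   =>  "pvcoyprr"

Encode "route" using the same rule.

ywddp

In while: w→d is +7, h→p is +8, i→r is +9, l→v is +10 — the shift increases by 1 each position. Each letter shifts forward by (position + 7), i.e. 7, 8, 9, … — the shift grows by one for each successive letter.
For route: r+7=y, o+8=w, u+9=d, t+10=d, e+11=p.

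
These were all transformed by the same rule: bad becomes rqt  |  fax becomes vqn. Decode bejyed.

Compare letters: b→r is +16, a→q is +16, d→t is +16 — a constant shift. It's a constant shift of +16 (ROT16).
Reversing it on bejyed: b−16=l, e−16=o, j−16=t, y−16=i, e−16=o, d−16=n.

lotion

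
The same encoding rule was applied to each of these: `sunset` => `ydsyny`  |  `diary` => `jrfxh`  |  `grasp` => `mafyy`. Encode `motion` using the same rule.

sxyoxs

Shifts by position in sunset: pos 0: s→y (+6), pos 1: u→d (+9), pos 2: n→s (+5), pos 3: s→y (+6), pos 4: e→n (+9), pos 5: t→y (+5) — repeating every 3. A repeating key of period 3 is used — shifts +6, +9, +5 over and over.
Applying it to motion: m+6=s, o+9=x, t+5=y, i+6=o, o+9=x, n+5=s.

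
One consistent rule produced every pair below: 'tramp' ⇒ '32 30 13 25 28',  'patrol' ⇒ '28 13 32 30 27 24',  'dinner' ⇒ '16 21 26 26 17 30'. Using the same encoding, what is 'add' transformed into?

13 16 16

t is letter #20 and maps to 32: an offset of 12. The number is (letter's place in the alphabet, a=1) + 12.
For add: a=1→13, d=4→16, d=4→16.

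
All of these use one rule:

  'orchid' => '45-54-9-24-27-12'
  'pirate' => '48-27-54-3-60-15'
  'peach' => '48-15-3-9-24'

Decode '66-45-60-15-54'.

voter

o(#15)→45 and r(#18)→54: differences scale by 3, so n = 3·pos + 0. With a=1..z=26, the number is 3·pos.
Decoding 66-45-60-15-54: 66→(66−0)÷3=22=v, 45→(45−0)÷3=15=o, 60→(60−0)÷3=20=t, 15→(15−0)÷3=5=e, 54→(54−0)÷3=18=r.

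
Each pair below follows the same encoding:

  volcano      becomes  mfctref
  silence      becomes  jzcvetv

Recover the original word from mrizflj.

Compare letters: v→m is +17, o→f is +17, l→c is +17 — a constant shift. Every letter moves 17 places later in the alphabet, wrapping around z→a.
Reversing it on mrizflj: m−17=v, r−17=a, i−17=r, z−17=i, f−17=o, l−17=u, j−17=s.

various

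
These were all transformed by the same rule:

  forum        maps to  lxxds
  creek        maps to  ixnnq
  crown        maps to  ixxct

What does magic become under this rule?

sjmri

The rule splits by letter class: vowels +9, consonants +6.
Applying it to magic: m(cons)+6=s, a(vowel)+9=j, g(cons)+6=m, i(vowel)+9=r, c(cons)+6=i.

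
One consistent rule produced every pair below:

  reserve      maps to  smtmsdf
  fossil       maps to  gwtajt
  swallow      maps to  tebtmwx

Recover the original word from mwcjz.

Shifts by position in reserve: pos 0: r→s (+1), pos 1: e→m (+8), pos 2: s→t (+1), pos 3: e→m (+8) — repeating every 2. The shifts repeat in a cycle of length 2: positions 0,1,… shift by +1, +8, then the pattern repeats.
Decoding mwcjz: m−1=l, w−8=o, c−1=b, j−8=b, z−1=y.

lobby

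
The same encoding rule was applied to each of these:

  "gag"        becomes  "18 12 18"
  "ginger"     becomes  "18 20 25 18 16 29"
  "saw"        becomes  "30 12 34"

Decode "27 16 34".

g is letter #7 and maps to 18: an offset of 11. Each letter is replaced by its alphabet position (a=1..z=26) + 11.
Decoding 27 16 34: 27→(27−11)÷1=16=p, 16→(16−11)÷1=5=e, 34→(34−11)÷1=23=w.

pew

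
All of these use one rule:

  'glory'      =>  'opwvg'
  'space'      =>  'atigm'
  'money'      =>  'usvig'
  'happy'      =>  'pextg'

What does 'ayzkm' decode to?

It's a Vigenère-style cipher with numeric key [8,4]: position i shifts by key[i mod 2].
Decoding ayzkm: a−8=s, y−4=u, z−8=r, k−4=g, m−8=e.

surge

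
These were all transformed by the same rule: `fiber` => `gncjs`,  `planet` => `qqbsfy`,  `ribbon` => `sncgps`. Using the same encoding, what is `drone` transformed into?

ewpsf

Shifts by position in fiber: pos 0: f→g (+1), pos 1: i→n (+5), pos 2: b→c (+1), pos 3: e→j (+5) — repeating every 2. It's a Vigenère-style cipher with numeric key [1,5]: position i shifts by key[i mod 2].
For drone: d+1=e, r+5=w, o+1=p, n+5=s, e+1=f.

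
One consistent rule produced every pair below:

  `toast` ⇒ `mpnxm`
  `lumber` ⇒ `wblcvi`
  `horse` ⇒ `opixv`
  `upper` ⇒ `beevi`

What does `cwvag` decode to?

This is an affine cipher: with a=0,…,z=25, each position x becomes (15x+13) mod 26.
Reversing it on cwvag: c(2)→7·(2−13)≡1=b; w(22)→7·(22−13)≡11=l; v(21)→7·(21−13)≡4=e; a(0)→7·(0−13)≡13=n; g(6)→7·(6−13)≡3=d (all mod 26).

blend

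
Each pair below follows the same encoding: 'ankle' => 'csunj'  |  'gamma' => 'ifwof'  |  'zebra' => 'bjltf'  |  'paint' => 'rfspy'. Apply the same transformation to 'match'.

ofdem

Shifts by position in ankle: pos 0: a→c (+2), pos 1: n→s (+5), pos 2: k→u (+10), pos 3: l→n (+2), pos 4: e→j (+5) — repeating every 3. The shifts repeat in a cycle of length 3: positions 0,1,… shift by +2, +5, +10, then the pattern repeats.
Applying it to match: m+2=o, a+5=f, t+10=d, c+2=e, h+5=m.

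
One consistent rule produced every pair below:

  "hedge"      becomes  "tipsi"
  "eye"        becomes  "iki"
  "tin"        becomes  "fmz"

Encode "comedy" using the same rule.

The shift depends on letter class: consonant h→t is +12, but vowel e→i is +4. Two shifts are in play — +4 for a/e/i/o/u, +12 for every other letter.
For comedy: c(cons)+12=o, o(vowel)+4=s, m(cons)+12=y, e(vowel)+4=i, d(cons)+12=p, y(cons)+12=k.

osyipk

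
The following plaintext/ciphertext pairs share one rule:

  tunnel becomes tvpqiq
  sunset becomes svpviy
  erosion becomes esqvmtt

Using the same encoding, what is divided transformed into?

In tunnel: t→t is +0, u→v is +1, n→p is +2, n→q is +3 — the shift increases by 1 each position. Letter i (0-indexed) is shifted by i+0, so successive shifts are 0, 1, 2, ….
On divided: d+0=d, i+1=j, v+2=x, i+3=l, d+4=h, e+5=j, d+6=j.

djxlhjj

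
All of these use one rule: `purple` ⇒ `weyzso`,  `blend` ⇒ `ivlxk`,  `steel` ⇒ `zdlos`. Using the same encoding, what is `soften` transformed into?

Shifts by position in purple: pos 0: p→w (+7), pos 1: u→e (+10), pos 2: r→y (+7), pos 3: p→z (+10) — repeating every 2. It's a Vigenère-style cipher with numeric key [7,10]: position i shifts by key[i mod 2].
Applying it to soften: s+7=z, o+10=y, f+7=m, t+10=d, e+7=l, n+10=x.

zymdlx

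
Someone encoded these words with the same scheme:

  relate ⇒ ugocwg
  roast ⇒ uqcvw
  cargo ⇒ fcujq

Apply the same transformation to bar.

ecu

The shift depends on letter class: consonant r→u is +3, but vowel e→g is +2. The rule splits by letter class: vowels +2, consonants +3.
For bar: b(cons)+3=e, a(vowel)+2=c, r(cons)+3=u.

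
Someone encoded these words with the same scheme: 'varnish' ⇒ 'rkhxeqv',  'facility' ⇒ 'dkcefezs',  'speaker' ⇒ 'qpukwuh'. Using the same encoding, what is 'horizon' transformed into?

v(21)→r(17) and a(0)→k(10) fit y≡9x+10 (mod 26); the inverse of 9 mod 26 is 3. Treating letters as 0–25, the rule is x ↦ 9x + 10 (mod 26).
Applying it to horizon: h(7)→9·7+10≡21=v; o(14)→9·14+10≡6=g; r(17)→9·17+10≡7=h; i(8)→9·8+10≡4=e; z(25)→9·25+10≡1=b; o(14)→9·14+10≡6=g; n(13)→9·13+10≡23=x (all mod 26).

vghebgx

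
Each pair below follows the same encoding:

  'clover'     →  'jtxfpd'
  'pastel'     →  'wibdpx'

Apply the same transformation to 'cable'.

In clover: c→j is +7, l→t is +8, o→x is +9, v→f is +10 — the shift increases by 1 each position. Each letter shifts forward by (position + 7), i.e. 7, 8, 9, … — the shift grows by one for each successive letter.
On cable: c+7=j, a+8=i, b+9=k, l+10=v, e+11=p.

jikvp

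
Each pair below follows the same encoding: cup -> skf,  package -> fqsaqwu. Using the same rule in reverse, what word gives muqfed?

Compare letters: c→s is +16, u→k is +16, p→f is +16 — a constant shift. Every letter moves 16 places later in the alphabet, wrapping around z→a.
Reversing it on muqfed: m−16=w, u−16=e, q−16=a, f−16=p, e−16=o, d−16=n.

weapon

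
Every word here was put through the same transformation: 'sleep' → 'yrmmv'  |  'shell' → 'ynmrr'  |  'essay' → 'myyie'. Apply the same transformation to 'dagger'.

Two shifts are in play — +8 for a/e/i/o/u, +6 for every other letter.
For dagger: d(cons)+6=j, a(vowel)+8=i, g(cons)+6=m, g(cons)+6=m, e(vowel)+8=m, r(cons)+6=x.

jimmmx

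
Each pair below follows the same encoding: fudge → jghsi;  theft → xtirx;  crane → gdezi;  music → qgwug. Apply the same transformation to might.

Shifts by position in fudge: pos 0: f→j (+4), pos 1: u→g (+12), pos 2: d→h (+4), pos 3: g→s (+12) — repeating every 2. It's a Vigenère-style cipher with numeric key [4,12]: position i shifts by key[i mod 2].
For might: m+4=q, i+12=u, g+4=k, h+12=t, t+4=x.

quktx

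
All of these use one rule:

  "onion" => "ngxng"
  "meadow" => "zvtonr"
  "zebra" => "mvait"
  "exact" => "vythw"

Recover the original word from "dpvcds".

useful

o(14)→n(13) and n(13)→g(6) fit y≡7x+19 (mod 26); the inverse of 7 mod 26 is 15. Treating letters as 0–25, the rule is x ↦ 7x + 19 (mod 26).
Undoing it on dpvcds: d(3)→15·(3−19)≡20=u; p(15)→15·(15−19)≡18=s; v(21)→15·(21−19)≡4=e; c(2)→15·(2−19)≡5=f; d(3)→15·(3−19)≡20=u; s(18)→15·(18−19)≡11=l (all mod 26).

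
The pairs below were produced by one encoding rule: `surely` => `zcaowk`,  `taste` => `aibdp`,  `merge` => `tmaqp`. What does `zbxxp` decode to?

stone

In surely: s→z is +7, u→c is +8, r→a is +9, e→o is +10 — the shift increases by 1 each position. Letter i (0-indexed) is shifted by i+7, so successive shifts are 7, 8, 9, ….
Decoding zbxxp: z−7=s, b−8=t, x−9=o, x−10=n, p−11=e.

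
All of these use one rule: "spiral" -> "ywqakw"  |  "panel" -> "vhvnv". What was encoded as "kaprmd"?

Letter i (0-indexed) is shifted by i+6, so successive shifts are 6, 7, 8, ….
Undoing it on kaprmd: k−6=e, a−7=t, p−8=h, r−9=i, m−10=c, d−11=s.

ethics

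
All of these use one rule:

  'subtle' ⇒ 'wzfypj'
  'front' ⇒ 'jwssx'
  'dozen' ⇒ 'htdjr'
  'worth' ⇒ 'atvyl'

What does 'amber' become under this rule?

Shifts by position in subtle: pos 0: s→w (+4), pos 1: u→z (+5), pos 2: b→f (+4), pos 3: t→y (+5) — repeating every 2. It's a Vigenère-style cipher with numeric key [4,5]: position i shifts by key[i mod 2].
On amber: a+4=e, m+5=r, b+4=f, e+5=j, r+4=v.

erfjv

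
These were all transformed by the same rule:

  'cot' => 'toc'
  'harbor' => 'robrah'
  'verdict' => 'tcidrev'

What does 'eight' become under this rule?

The output letters match the input read backwards: cot reversed is toc. It's just the letters in reverse order.
Applying it to eight: reverse → thgie.

thgie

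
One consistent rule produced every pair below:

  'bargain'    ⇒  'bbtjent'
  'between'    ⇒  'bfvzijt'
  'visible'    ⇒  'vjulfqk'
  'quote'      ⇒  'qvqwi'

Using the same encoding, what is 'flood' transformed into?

Letter i (0-indexed) is shifted by i+0, so successive shifts are 0, 1, 2, ….
On flood: f+0=f, l+1=m, o+2=q, o+3=r, d+4=h.

fmqrh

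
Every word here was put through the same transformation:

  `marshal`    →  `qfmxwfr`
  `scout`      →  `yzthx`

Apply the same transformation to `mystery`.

dwjyxdr

The output letters match the input read backwards, each shifted +5: marshal reversed is lahsram. Read the word backwards and shift each letter +5.
Applying it to mystery: reverse → yretsym; then shift: y+5=d, r+5=w, e+5=j, t+5=y, s+5=x, y+5=d, m+5=r.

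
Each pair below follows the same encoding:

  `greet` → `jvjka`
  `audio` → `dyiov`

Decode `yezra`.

In greet: g→j is +3, r→v is +4, e→j is +5, e→k is +6 — the shift increases by 1 each position. Each letter shifts forward by (position + 3), i.e. 3, 4, 5, … — the shift grows by one for each successive letter.
Decoding yezra: y−3=v, e−4=a, z−5=u, r−6=l, a−7=t.

vault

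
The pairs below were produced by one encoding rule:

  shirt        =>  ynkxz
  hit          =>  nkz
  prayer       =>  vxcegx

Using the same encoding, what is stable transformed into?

The shift depends on letter class: consonant s→y is +6, but vowel i→k is +2. Vowels shift forward by 2 and consonants shift forward by 6.
On stable: s(cons)+6=y, t(cons)+6=z, a(vowel)+2=c, b(cons)+6=h, l(cons)+6=r, e(vowel)+2=g.

yzchrg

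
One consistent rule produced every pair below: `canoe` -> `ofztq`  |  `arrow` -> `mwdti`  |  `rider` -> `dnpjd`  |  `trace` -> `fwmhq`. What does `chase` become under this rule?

Shifts by position in canoe: pos 0: c→o (+12), pos 1: a→f (+5), pos 2: n→z (+12), pos 3: o→t (+5) — repeating every 2. A repeating key of period 2 is used — shifts +12, +5 over and over.
For chase: c+12=o, h+5=m, a+12=m, s+5=x, e+12=q.

ommxq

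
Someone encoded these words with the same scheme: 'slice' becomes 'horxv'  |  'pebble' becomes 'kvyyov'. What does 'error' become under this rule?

viili

Each letter is replaced by its mirror in the alphabet: a↔z, b↔y, c↔x, and so on (the Atbash cipher).
On error: e↔v, r↔i, r↔i, o↔l, r↔i.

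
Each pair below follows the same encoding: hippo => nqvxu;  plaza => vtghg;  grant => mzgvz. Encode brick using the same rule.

Shifts by position in hippo: pos 0: h→n (+6), pos 1: i→q (+8), pos 2: p→v (+6), pos 3: p→x (+8) — repeating every 2. It's a Vigenère-style cipher with numeric key [6,8]: position i shifts by key[i mod 2].
On brick: b+6=h, r+8=z, i+6=o, c+8=k, k+6=q.

hzokq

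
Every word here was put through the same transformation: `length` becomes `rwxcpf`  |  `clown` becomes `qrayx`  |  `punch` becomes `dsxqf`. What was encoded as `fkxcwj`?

l(11)→r(17) and e(4)→w(22) fit y≡3x+10 (mod 26); the inverse of 3 mod 26 is 9. This is an affine cipher: with a=0,…,z=25, each position x becomes (3x+10) mod 26.
Decoding fkxcwj: f(5)→9·(5−10)≡7=h; k(10)→9·(10−10)≡0=a; x(23)→9·(23−10)≡13=n; c(2)→9·(2−10)≡6=g; w(22)→9·(22−10)≡4=e; j(9)→9·(9−10)≡17=r (all mod 26).

hanger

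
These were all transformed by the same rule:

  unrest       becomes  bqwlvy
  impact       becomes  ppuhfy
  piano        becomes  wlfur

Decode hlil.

aide

Shifts by position in unrest: pos 0: u→b (+7), pos 1: n→q (+3), pos 2: r→w (+5), pos 3: e→l (+7), pos 4: s→v (+3), pos 5: t→y (+5) — repeating every 3. The shifts repeat in a cycle of length 3: positions 0,1,… shift by +7, +3, +5, then the pattern repeats.
Decoding hlil: h−7=a, l−3=i, i−5=d, l−7=e.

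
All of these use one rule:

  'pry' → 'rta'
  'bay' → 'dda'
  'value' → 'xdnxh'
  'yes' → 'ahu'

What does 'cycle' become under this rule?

eaenh

Two shifts are in play — +3 for a/e/i/o/u, +2 for every other letter.
For cycle: c(cons)+2=e, y(cons)+2=a, c(cons)+2=e, l(cons)+2=n, e(vowel)+3=h.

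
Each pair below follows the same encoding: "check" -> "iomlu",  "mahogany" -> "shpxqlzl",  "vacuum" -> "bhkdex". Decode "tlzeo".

nerve

In check: c→i is +6, h→o is +7, e→m is +8, c→l is +9 — the shift increases by 1 each position. The shift increases by 1 at each position, starting from +6: 6, 7, 8, ….
Undoing it on tlzeo: t−6=n, l−7=e, z−8=r, e−9=v, o−10=e.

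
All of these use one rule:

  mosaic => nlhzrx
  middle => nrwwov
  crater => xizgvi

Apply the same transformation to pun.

Each pair mirrors across the alphabet (m↔n, o↔l, s↔h): positions sum to 25. Each letter is replaced by its mirror in the alphabet: a↔z, b↔y, c↔x, and so on (the Atbash cipher).
For pun: p↔k, u↔f, n↔m.

kfm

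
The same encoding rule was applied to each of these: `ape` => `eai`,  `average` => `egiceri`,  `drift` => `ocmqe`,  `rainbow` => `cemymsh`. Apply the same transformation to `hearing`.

siecmyr

The shift depends on letter class: consonant p→a is +11, but vowel a→e is +4. Two shifts are in play — +4 for a/e/i/o/u, +11 for every other letter.
For hearing: h(cons)+11=s, e(vowel)+4=i, a(vowel)+4=e, r(cons)+11=c, i(vowel)+4=m, n(cons)+11=y, g(cons)+11=r.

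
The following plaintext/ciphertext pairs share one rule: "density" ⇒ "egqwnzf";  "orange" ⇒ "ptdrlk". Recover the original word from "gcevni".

The shift increases by 1 at each position, starting from +1: 1, 2, 3, ….
Reversing it on gcevni: g−1=f, c−2=a, e−3=b, v−4=r, n−5=i, i−6=c.

fabric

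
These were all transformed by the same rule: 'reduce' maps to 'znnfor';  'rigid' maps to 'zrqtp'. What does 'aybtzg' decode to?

sprint

In reduce: r→z is +8, e→n is +9, d→n is +10, u→f is +11 — the shift increases by 1 each position. Each letter shifts forward by (position + 8), i.e. 8, 9, 10, … — the shift grows by one for each successive letter.
Undoing it on aybtzg: a−8=s, y−9=p, b−10=r, t−11=i, z−12=n, g−13=t.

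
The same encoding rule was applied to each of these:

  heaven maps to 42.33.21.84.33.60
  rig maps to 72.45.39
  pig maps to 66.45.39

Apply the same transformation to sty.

Each letter becomes 3×(its alphabet position, a=1..z=26) + 18.
Applying it to sty: s=19→75, t=20→78, y=25→93.

75.78.93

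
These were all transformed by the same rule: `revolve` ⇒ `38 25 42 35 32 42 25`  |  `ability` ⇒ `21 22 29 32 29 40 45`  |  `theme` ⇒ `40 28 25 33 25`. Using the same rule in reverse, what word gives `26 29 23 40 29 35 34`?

r is letter #18 and maps to 38: an offset of 20. Each letter is replaced by its alphabet position (a=1..z=26) + 20.
Decoding 26 29 23 40 29 35 34: 26→(26−20)÷1=6=f, 29→(29−20)÷1=9=i, 23→(23−20)÷1=3=c, 40→(40−20)÷1=20=t, 29→(29−20)÷1=9=i, 35→(35−20)÷1=15=o, 34→(34−20)÷1=14=n.

fiction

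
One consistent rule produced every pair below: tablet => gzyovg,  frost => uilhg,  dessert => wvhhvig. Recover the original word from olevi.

lover

Each pair mirrors across the alphabet (t↔g, a↔z, b↔y): positions sum to 25. Letters are reflected about the middle of the alphabet (position → 25−position): Atbash.
Undoing it on olevi: o↔l, l↔o, e↔v, v↔e, i↔r.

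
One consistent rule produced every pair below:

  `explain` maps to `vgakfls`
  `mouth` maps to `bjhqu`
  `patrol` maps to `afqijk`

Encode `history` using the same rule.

e(4)→v(21) and x(23)→g(6) fit y≡17x+5 (mod 26); the inverse of 17 mod 26 is 23. Treating letters as 0–25, the rule is x ↦ 17x + 5 (mod 26).
Applying it to history: h(7)→17·7+5≡20=u; i(8)→17·8+5≡11=l; s(18)→17·18+5≡25=z; t(19)→17·19+5≡16=q; o(14)→17·14+5≡9=j; r(17)→17·17+5≡8=i; y(24)→17·24+5≡23=x (all mod 26).

ulzqjix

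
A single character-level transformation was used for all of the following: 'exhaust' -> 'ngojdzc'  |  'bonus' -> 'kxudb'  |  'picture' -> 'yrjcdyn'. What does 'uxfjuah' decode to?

loyalty

The shifts repeat in a cycle of length 3: positions 0,1,… shift by +9, +9, +7, then the pattern repeats.
Reversing it on uxfjuah: u−9=l, x−9=o, f−7=y, j−9=a, u−9=l, a−7=t, h−9=y.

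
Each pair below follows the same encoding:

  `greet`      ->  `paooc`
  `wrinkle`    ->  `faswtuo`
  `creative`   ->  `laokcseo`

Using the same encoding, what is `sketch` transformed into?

btoclq

The shift depends on letter class: consonant g→p is +9, but vowel e→o is +10. The rule splits by letter class: vowels +10, consonants +9.
Applying it to sketch: s(cons)+9=b, k(cons)+9=t, e(vowel)+10=o, t(cons)+9=c, c(cons)+9=l, h(cons)+9=q.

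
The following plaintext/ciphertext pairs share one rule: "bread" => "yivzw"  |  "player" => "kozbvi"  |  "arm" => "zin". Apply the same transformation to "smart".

hnzig

Each pair mirrors across the alphabet (b↔y, r↔i, e↔v): positions sum to 25. Each letter is replaced by its mirror in the alphabet: a↔z, b↔y, c↔x, and so on (the Atbash cipher).
For smart: s↔h, m↔n, a↔z, r↔i, t↔g.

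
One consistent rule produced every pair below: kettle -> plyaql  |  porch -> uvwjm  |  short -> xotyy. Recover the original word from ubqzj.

pulse

Shifts by position in kettle: pos 0: k→p (+5), pos 1: e→l (+7), pos 2: t→y (+5), pos 3: t→a (+7) — repeating every 2. The shifts repeat in a cycle of length 2: positions 0,1,… shift by +5, +7, then the pattern repeats.
Decoding ubqzj: u−5=p, b−7=u, q−5=l, z−7=s, j−5=e.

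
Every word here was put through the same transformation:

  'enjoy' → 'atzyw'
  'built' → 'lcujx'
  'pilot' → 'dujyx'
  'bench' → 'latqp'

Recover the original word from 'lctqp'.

bunch

Each letter's alphabet position (a=0..z=25) is mapped through 5·x+6 mod 26 — an affine cipher.
Decoding lctqp: l(11)→21·(11−6)≡1=b; c(2)→21·(2−6)≡20=u; t(19)→21·(19−6)≡13=n; q(16)→21·(16−6)≡2=c; p(15)→21·(15−6)≡7=h (all mod 26).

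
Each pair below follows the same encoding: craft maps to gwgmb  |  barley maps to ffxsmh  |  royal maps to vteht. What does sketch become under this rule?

Letter i (0-indexed) is shifted by i+4, so successive shifts are 4, 5, 6, ….
For sketch: s+4=w, k+5=p, e+6=k, t+7=a, c+8=k, h+9=q.

wpkakq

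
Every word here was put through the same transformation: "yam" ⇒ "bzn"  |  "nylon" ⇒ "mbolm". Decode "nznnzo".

mammal

Each pair mirrors across the alphabet (y↔b, a↔z, m↔n): positions sum to 25. Letters are reflected about the middle of the alphabet (position → 25−position): Atbash.
Decoding nznnzo: n↔m, z↔a, n↔m, n↔m, z↔a, o↔l.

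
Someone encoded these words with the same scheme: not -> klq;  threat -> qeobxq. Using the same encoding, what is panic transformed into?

Compare letters: n→k is +23, o→l is +23, t→q is +23 — a constant shift. This is a Caesar cipher with shift 23.
On panic: p+23=m, a+23=x, n+23=k, i+23=f, c+23=z.

mxkfz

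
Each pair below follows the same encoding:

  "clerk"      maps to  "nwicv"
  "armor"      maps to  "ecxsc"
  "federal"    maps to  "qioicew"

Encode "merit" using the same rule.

The shift depends on letter class: consonant c→n is +11, but vowel e→i is +4. The rule splits by letter class: vowels +4, consonants +11.
On merit: m(cons)+11=x, e(vowel)+4=i, r(cons)+11=c, i(vowel)+4=m, t(cons)+11=e.

xicme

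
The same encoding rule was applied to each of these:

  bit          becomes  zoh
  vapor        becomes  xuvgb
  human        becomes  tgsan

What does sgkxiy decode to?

scream

The output letters match the input read backwards, each shifted +6: bit reversed is tib. Read the word backwards and shift each letter +6.
Undoing it on sgkxiy: shift back: s−6=m, g−6=a, k−6=e, x−6=r, i−6=c, y−6=s → maercs; then reverse → scream.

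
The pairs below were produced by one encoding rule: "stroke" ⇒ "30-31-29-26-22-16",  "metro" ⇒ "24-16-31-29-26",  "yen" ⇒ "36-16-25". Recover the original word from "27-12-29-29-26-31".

s is letter #19 and maps to 30: an offset of 11. Each letter is replaced by its alphabet position (a=1..z=26) + 11.
Undoing it on 27-12-29-29-26-31: 27→(27−11)÷1=16=p, 12→(12−11)÷1=1=a, 29→(29−11)÷1=18=r, 29→(29−11)÷1=18=r, 26→(26−11)÷1=15=o, 31→(31−11)÷1=20=t.

parrot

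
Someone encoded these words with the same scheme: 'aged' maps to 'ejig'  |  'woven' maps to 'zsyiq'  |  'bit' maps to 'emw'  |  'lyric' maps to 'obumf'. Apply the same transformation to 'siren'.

vmuiq

The shift depends on letter class: consonant g→j is +3, but vowel a→e is +4. Vowels shift forward by 4 and consonants shift forward by 3.
For siren: s(cons)+3=v, i(vowel)+4=m, r(cons)+3=u, e(vowel)+4=i, n(cons)+3=q.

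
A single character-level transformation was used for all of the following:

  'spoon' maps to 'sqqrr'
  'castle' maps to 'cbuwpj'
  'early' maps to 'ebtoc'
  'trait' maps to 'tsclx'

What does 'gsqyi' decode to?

In spoon: s→s is +0, p→q is +1, o→q is +2, o→r is +3 — the shift increases by 1 each position. Letter i (0-indexed) is shifted by i+0, so successive shifts are 0, 1, 2, ….
Reversing it on gsqyi: g−0=g, s−1=r, q−2=o, y−3=v, i−4=e.

grove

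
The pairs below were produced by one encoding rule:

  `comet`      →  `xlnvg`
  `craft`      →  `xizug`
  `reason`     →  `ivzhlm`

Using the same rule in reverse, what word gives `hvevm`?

Each letter is replaced by its mirror in the alphabet: a↔z, b↔y, c↔x, and so on (the Atbash cipher).
Decoding hvevm: h↔s, v↔e, e↔v, v↔e, m↔n.

seven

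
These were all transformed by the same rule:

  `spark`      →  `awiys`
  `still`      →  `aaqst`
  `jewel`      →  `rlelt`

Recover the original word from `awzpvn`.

It's a Vigenère-style cipher with numeric key [8,7]: position i shifts by key[i mod 2].
Undoing it on awzpvn: a−8=s, w−7=p, z−8=r, p−7=i, v−8=n, n−7=g.

spring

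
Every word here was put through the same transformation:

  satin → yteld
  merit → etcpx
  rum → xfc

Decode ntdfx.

The word is reversed, then every letter is shifted forward by 11.
Reversing it on ntdfx: shift back: n−11=c, t−11=i, d−11=s, f−11=u, x−11=m → cisum; then reverse → music.

music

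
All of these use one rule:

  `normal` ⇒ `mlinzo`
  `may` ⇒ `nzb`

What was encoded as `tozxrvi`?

Each letter is replaced by its mirror in the alphabet: a↔z, b↔y, c↔x, and so on (the Atbash cipher).
Undoing it on tozxrvi: t↔g, o↔l, z↔a, x↔c, r↔i, v↔e, i↔r.

glacier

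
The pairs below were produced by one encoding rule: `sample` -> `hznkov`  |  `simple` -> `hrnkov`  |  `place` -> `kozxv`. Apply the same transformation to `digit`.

Each pair mirrors across the alphabet (s↔h, a↔z, m↔n): positions sum to 25. Each letter is replaced by its mirror in the alphabet: a↔z, b↔y, c↔x, and so on (the Atbash cipher).
On digit: d↔w, i↔r, g↔t, i↔r, t↔g.

wrtrg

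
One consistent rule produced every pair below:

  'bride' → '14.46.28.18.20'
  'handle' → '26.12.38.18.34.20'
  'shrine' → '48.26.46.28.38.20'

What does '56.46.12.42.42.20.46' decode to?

b(#2)→14 and r(#18)→46: differences scale by 2, so n = 2·pos + 10. Each letter becomes 2×(its alphabet position, a=1..z=26) + 10.
Decoding 56.46.12.42.42.20.46: 56→(56−10)÷2=23=w, 46→(46−10)÷2=18=r, 12→(12−10)÷2=1=a, 42→(42−10)÷2=16=p, 42→(42−10)÷2=16=p, 20→(20−10)÷2=5=e, 46→(46−10)÷2=18=r.

wrapper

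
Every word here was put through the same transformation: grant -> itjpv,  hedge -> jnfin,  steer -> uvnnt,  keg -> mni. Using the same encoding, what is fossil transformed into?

hxuurn

The shift depends on letter class: consonant g→i is +2, but vowel a→j is +9. Two shifts are in play — +9 for a/e/i/o/u, +2 for every other letter.
Applying it to fossil: f(cons)+2=h, o(vowel)+9=x, s(cons)+2=u, s(cons)+2=u, i(vowel)+9=r, l(cons)+2=n.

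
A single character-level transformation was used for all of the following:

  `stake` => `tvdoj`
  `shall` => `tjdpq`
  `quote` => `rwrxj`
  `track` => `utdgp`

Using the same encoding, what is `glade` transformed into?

In stake: s→t is +1, t→v is +2, a→d is +3, k→o is +4 — the shift increases by 1 each position. The shift increases by 1 at each position, starting from +1: 1, 2, 3, ….
Applying it to glade: g+1=h, l+2=n, a+3=d, d+4=h, e+5=j.

hndhj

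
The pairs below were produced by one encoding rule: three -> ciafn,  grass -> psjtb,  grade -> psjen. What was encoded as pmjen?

glade

The shifts repeat in a cycle of length 2: positions 0,1,… shift by +9, +1, then the pattern repeats.
Undoing it on pmjen: p−9=g, m−1=l, j−9=a, e−1=d, n−9=e.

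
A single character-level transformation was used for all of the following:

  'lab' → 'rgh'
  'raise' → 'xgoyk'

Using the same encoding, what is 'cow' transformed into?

iuc

Compare letters: l→r is +6, a→g is +6, b→h is +6 — a constant shift. Each letter is shifted forward by 6 in the alphabet (a Caesar shift of +6).
Applying it to cow: c+6=i, o+6=u, w+6=c.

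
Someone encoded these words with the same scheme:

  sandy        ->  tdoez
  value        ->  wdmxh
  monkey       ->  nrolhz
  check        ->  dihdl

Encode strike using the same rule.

tusllh

The rule splits by letter class: vowels +3, consonants +1.
Applying it to strike: s(cons)+1=t, t(cons)+1=u, r(cons)+1=s, i(vowel)+3=l, k(cons)+1=l, e(vowel)+3=h.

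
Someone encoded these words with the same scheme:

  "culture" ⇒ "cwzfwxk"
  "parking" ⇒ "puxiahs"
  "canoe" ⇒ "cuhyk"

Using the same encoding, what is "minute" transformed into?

qahwfk

Treating letters as 0–25, the rule is x ↦ 17x + 20 (mod 26).
Applying it to minute: m(12)→17·12+20≡16=q; i(8)→17·8+20≡0=a; n(13)→17·13+20≡7=h; u(20)→17·20+20≡22=w; t(19)→17·19+20≡5=f; e(4)→17·4+20≡10=k (all mod 26).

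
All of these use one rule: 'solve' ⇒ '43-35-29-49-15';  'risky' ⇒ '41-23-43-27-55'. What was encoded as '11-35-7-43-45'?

s(#19)→43 and o(#15)→35: differences scale by 2, so n = 2·pos + 5. Each letter becomes 2×(its alphabet position, a=1..z=26) + 5.
Decoding 11-35-7-43-45: 11→(11−5)÷2=3=c, 35→(35−5)÷2=15=o, 7→(7−5)÷2=1=a, 43→(43−5)÷2=19=s, 45→(45−5)÷2=20=t.

coast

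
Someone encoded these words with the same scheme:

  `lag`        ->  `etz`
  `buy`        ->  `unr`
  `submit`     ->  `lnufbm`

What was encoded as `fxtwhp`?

Compare letters: l→e is +19, a→t is +19, g→z is +19 — a constant shift. This is a Caesar cipher with shift 19.
Undoing it on fxtwhp: f−19=m, x−19=e, t−19=a, w−19=d, h−19=o, p−19=w.

meadow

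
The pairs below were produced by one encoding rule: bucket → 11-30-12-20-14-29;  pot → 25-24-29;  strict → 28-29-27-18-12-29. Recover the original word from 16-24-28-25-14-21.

gospel

b is letter #2 and maps to 11: an offset of 9. Letters become their 1-based position plus 9 (so a→10, b→11, …).
Decoding 16-24-28-25-14-21: 16→(16−9)÷1=7=g, 24→(24−9)÷1=15=o, 28→(28−9)÷1=19=s, 25→(25−9)÷1=16=p, 14→(14−9)÷1=5=e, 21→(21−9)÷1=12=l.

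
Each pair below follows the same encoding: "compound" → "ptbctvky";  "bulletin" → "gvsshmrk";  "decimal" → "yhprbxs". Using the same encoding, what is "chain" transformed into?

Treating letters as 0–25, the rule is x ↦ 9x + 23 (mod 26).
For chain: c(2)→9·2+23≡15=p; h(7)→9·7+23≡8=i; a(0)→9·0+23≡23=x; i(8)→9·8+23≡17=r; n(13)→9·13+23≡10=k (all mod 26).

pixrk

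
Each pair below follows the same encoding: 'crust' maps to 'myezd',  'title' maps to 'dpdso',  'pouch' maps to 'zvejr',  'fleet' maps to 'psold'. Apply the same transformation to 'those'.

doyzo

Shifts by position in crust: pos 0: c→m (+10), pos 1: r→y (+7), pos 2: u→e (+10), pos 3: s→z (+7) — repeating every 2. A repeating key of period 2 is used — shifts +10, +7 over and over.
On those: t+10=d, h+7=o, o+10=y, s+7=z, e+10=o.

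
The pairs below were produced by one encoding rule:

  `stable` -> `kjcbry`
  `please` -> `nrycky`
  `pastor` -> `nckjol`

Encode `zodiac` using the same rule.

dozuca

s(18)→k(10) and t(19)→j(9) fit y≡25x+2 (mod 26); the inverse of 25 mod 26 is 25. Each letter's alphabet position (a=0..z=25) is mapped through 25·x+2 mod 26 — an affine cipher.
Applying it to zodiac: z(25)→25·25+2≡3=d; o(14)→25·14+2≡14=o; d(3)→25·3+2≡25=z; i(8)→25·8+2≡20=u; a(0)→25·0+2≡2=c; c(2)→25·2+2≡0=a (all mod 26).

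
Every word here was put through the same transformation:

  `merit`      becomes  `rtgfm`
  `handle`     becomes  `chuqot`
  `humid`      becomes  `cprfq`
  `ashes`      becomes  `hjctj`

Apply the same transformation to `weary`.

This is an affine cipher: with a=0,…,z=25, each position x becomes (3x+7) mod 26.
For weary: w(22)→3·22+7≡21=v; e(4)→3·4+7≡19=t; a(0)→3·0+7≡7=h; r(17)→3·17+7≡6=g; y(24)→3·24+7≡1=b (all mod 26).

vthgb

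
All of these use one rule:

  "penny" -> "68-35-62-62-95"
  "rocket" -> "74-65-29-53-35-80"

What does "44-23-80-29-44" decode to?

p(#16)→68 and e(#5)→35: differences scale by 3, so n = 3·pos + 20. The formula is n = 3×(alphabet index, a=1) + 20.
Undoing it on 44-23-80-29-44: 44→(44−20)÷3=8=h, 23→(23−20)÷3=1=a, 80→(80−20)÷3=20=t, 29→(29−20)÷3=3=c, 44→(44−20)÷3=8=h.

hatch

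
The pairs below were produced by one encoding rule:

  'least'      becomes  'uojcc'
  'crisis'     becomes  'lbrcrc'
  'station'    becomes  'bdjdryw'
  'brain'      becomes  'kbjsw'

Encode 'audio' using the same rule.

Shifts by position in least: pos 0: l→u (+9), pos 1: e→o (+10), pos 2: a→j (+9), pos 3: s→c (+10) — repeating every 2. A repeating key of period 2 is used — shifts +9, +10 over and over.
Applying it to audio: a+9=j, u+10=e, d+9=m, i+10=s, o+9=x.

jemsx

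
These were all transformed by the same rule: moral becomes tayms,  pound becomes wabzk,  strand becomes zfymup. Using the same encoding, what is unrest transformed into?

Shifts by position in moral: pos 0: m→t (+7), pos 1: o→a (+12), pos 2: r→y (+7), pos 3: a→m (+12) — repeating every 2. It's a Vigenère-style cipher with numeric key [7,12]: position i shifts by key[i mod 2].
Applying it to unrest: u+7=b, n+12=z, r+7=y, e+12=q, s+7=z, t+12=f.

bzyqzf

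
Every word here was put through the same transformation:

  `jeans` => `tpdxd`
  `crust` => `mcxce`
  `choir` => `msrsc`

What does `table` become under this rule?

Shifts by position in jeans: pos 0: j→t (+10), pos 1: e→p (+11), pos 2: a→d (+3), pos 3: n→x (+10), pos 4: s→d (+11) — repeating every 3. It's a Vigenère-style cipher with numeric key [10,11,3]: position i shifts by key[i mod 3].
Applying it to table: t+10=d, a+11=l, b+3=e, l+10=v, e+11=p.

dlevp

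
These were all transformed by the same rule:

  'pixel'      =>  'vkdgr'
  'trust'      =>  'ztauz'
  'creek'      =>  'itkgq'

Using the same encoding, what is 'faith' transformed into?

The shifts repeat in a cycle of length 2: positions 0,1,… shift by +6, +2, then the pattern repeats.
On faith: f+6=l, a+2=c, i+6=o, t+2=v, h+6=n.

lcovn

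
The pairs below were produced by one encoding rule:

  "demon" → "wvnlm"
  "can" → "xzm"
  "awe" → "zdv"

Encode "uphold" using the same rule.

fkslow

Each pair mirrors across the alphabet (d↔w, e↔v, m↔n): positions sum to 25. Letters are reflected about the middle of the alphabet (position → 25−position): Atbash.
Applying it to uphold: u↔f, p↔k, h↔s, o↔l, l↔o, d↔w.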